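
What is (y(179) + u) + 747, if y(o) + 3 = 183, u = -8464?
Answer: -7537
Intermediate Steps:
y(o) = 180 (y(o) = -3 + 183 = 180)
(y(179) + u) + 747 = (180 - 8464) + 747 = -8284 + 747 = -7537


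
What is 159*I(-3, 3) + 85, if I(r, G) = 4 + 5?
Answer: 1516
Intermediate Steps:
I(r, G) = 9
159*I(-3, 3) + 85 = 159*9 + 85 = 1431 + 85 = 1516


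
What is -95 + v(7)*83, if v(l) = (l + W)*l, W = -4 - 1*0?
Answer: 1648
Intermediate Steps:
W = -4 (W = -4 + 0 = -4)
v(l) = l*(-4 + l) (v(l) = (l - 4)*l = (-4 + l)*l = l*(-4 + l))
-95 + v(7)*83 = -95 + (7*(-4 + 7))*83 = -95 + (7*3)*83 = -95 + 21*83 = -95 + 1743 = 1648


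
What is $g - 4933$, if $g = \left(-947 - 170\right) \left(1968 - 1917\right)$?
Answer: $-61900$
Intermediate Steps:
$g = -56967$ ($g = \left(-1117\right) 51 = -56967$)
$g - 4933 = -56967 - 4933 = -61900$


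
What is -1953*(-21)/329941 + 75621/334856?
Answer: 38683917489/110482723496 ≈ 0.35014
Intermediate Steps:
-1953*(-21)/329941 + 75621/334856 = 41013*(1/329941) + 75621*(1/334856) = 41013/329941 + 75621/334856 = 38683917489/110482723496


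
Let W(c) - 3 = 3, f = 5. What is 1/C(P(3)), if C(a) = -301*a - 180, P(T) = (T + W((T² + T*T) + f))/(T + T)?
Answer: -2/1263 ≈ -0.0015835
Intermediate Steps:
W(c) = 6 (W(c) = 3 + 3 = 6)
P(T) = (6 + T)/(2*T) (P(T) = (T + 6)/(T + T) = (6 + T)/((2*T)) = (6 + T)*(1/(2*T)) = (6 + T)/(2*T))
C(a) = -180 - 301*a
1/C(P(3)) = 1/(-180 - 301*(6 + 3)/(2*3)) = 1/(-180 - 301*9/(2*3)) = 1/(-180 - 301*3/2) = 1/(-180 - 903/2) = 1/(-1263/2) = -2/1263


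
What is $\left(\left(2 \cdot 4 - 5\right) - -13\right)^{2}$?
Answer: $256$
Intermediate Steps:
$\left(\left(2 \cdot 4 - 5\right) - -13\right)^{2} = \left(\left(8 - 5\right) + 13\right)^{2} = \left(3 + 13\right)^{2} = 16^{2} = 256$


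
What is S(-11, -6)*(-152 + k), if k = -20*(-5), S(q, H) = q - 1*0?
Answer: 572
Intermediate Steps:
S(q, H) = q (S(q, H) = q + 0 = q)
k = 100
S(-11, -6)*(-152 + k) = -11*(-152 + 100) = -11*(-52) = 572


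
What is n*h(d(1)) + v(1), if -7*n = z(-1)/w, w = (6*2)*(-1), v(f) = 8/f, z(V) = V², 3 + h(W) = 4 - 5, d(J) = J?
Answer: 167/21 ≈ 7.9524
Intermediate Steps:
h(W) = -4 (h(W) = -3 + (4 - 5) = -3 - 1 = -4)
w = -12 (w = 12*(-1) = -12)
n = 1/84 (n = -(-1)²/(7*(-12)) = -(-1)/(7*12) = -⅐*(-1/12) = 1/84 ≈ 0.011905)
n*h(d(1)) + v(1) = (1/84)*(-4) + 8/1 = -1/21 + 8*1 = -1/21 + 8 = 167/21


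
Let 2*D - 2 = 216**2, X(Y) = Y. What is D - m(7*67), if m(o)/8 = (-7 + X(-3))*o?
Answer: 60849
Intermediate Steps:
m(o) = -80*o (m(o) = 8*((-7 - 3)*o) = 8*(-10*o) = -80*o)
D = 23329 (D = 1 + (1/2)*216**2 = 1 + (1/2)*46656 = 1 + 23328 = 23329)
D - m(7*67) = 23329 - (-80)*7*67 = 23329 - (-80)*469 = 23329 - 1*(-37520) = 23329 + 37520 = 60849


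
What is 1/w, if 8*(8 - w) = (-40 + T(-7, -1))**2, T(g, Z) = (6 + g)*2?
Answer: -2/425 ≈ -0.0047059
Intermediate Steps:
T(g, Z) = 12 + 2*g
w = -425/2 (w = 8 - (-40 + (12 + 2*(-7)))**2/8 = 8 - (-40 + (12 - 14))**2/8 = 8 - (-40 - 2)**2/8 = 8 - 1/8*(-42)**2 = 8 - 1/8*1764 = 8 - 441/2 = -425/2 ≈ -212.50)
1/w = 1/(-425/2) = -2/425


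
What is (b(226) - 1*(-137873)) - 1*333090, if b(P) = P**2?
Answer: -144141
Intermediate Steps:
(b(226) - 1*(-137873)) - 1*333090 = (226**2 - 1*(-137873)) - 1*333090 = (51076 + 137873) - 333090 = 188949 - 333090 = -144141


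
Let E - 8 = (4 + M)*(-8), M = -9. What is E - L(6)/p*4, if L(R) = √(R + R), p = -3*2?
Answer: 48 + 4*√3/3 ≈ 50.309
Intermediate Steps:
p = -6
L(R) = √2*√R (L(R) = √(2*R) = √2*√R)
E = 48 (E = 8 + (4 - 9)*(-8) = 8 - 5*(-8) = 8 + 40 = 48)
E - L(6)/p*4 = 48 - (√2*√6)/(-6)*4 = 48 - (-√3/3)*4 = 48 - (-4)*√3/3 = 48 + 4*√3/3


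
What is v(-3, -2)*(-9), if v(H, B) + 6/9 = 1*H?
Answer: 33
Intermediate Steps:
v(H, B) = -⅔ + H (v(H, B) = -⅔ + 1*H = -⅔ + H)
v(-3, -2)*(-9) = (-⅔ - 3)*(-9) = -11/3*(-9) = 33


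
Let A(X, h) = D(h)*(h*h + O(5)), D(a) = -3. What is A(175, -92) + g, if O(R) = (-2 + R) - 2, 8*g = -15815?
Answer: -218975/8 ≈ -27372.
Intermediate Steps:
g = -15815/8 (g = (1/8)*(-15815) = -15815/8 ≈ -1976.9)
O(R) = -4 + R
A(X, h) = -3 - 3*h**2 (A(X, h) = -3*(h*h + (-4 + 5)) = -3*(h**2 + 1) = -3*(1 + h**2) = -3 - 3*h**2)
A(175, -92) + g = (-3 - 3*(-92)**2) - 15815/8 = (-3 - 3*8464) - 15815/8 = (-3 - 25392) - 15815/8 = -25395 - 15815/8 = -218975/8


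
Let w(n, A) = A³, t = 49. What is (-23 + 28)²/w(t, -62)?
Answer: -25/238328 ≈ -0.00010490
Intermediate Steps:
(-23 + 28)²/w(t, -62) = (-23 + 28)²/((-62)³) = 5²/(-238328) = 25*(-1/238328) = -25/238328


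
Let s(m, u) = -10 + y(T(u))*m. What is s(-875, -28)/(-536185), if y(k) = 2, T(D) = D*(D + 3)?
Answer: 352/107237 ≈ 0.0032825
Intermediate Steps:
T(D) = D*(3 + D)
s(m, u) = -10 + 2*m
s(-875, -28)/(-536185) = (-10 + 2*(-875))/(-536185) = (-10 - 1750)*(-1/536185) = -1760*(-1/536185) = 352/107237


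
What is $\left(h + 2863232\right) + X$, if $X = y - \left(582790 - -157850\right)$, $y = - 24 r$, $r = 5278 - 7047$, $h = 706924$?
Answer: $2871972$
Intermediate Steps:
$r = -1769$ ($r = 5278 - 7047 = -1769$)
$y = 42456$ ($y = \left(-24\right) \left(-1769\right) = 42456$)
$X = -698184$ ($X = 42456 - \left(582790 - -157850\right) = 42456 - \left(582790 + 157850\right) = 42456 - 740640 = -698184$)
$\left(h + 2863232\right) + X = \left(706924 + 2863232\right) - 698184 = 3570156 - 698184 = 2871972$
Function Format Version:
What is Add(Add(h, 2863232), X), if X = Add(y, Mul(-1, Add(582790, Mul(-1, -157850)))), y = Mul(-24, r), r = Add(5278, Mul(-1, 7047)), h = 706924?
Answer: 2871972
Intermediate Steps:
r = -1769 (r = Add(5278, -7047) = -1769)
y = 42456 (y = Mul(-24, -1769) = 42456)
X = -698184 (X = Add(42456, Mul(-1, Add(582790, Mul(-1, -157850)))) = Add(42456, Mul(-1, Add(582790, 157850))) = Add(42456, Mul(-1, 740640)) = Add(42456, -740640) = -698184)
Add(Add(h, 2863232), X) = Add(Add(706924, 2863232), -698184) = Add(3570156, -698184) = 2871972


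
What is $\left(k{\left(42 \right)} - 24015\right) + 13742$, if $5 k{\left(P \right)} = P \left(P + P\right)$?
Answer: $- \frac{47837}{5} \approx -9567.4$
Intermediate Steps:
$k{\left(P \right)} = \frac{2 P^{2}}{5}$ ($k{\left(P \right)} = \frac{P \left(P + P\right)}{5} = \frac{P 2 P}{5} = \frac{2 P^{2}}{5}$)
$\left(k{\left(42 \right)} - 24015\right) + 13742 = \left(\frac{2 \cdot 42^{2}}{5} - 24015\right) + 13742 = \left(\frac{2}{5} \cdot 1764 - 24015\right) + 13742 = \left(\frac{3528}{5} - 24015\right) + 13742 = - \frac{116547}{5} + 13742 = - \frac{47837}{5}$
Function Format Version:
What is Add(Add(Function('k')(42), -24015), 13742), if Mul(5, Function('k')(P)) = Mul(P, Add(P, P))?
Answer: Rational(-47837, 5) ≈ -9567.4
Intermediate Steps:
Function('k')(P) = Mul(Rational(2, 5), Pow(P, 2)) (Function('k')(P) = Mul(Rational(1, 5), Mul(P, Add(P, P))) = Mul(Rational(1, 5), Mul(P, Mul(2, P))) = Mul(Rational(1, 5), Mul(2, Pow(P, 2))) = Mul(Rational(2, 5), Pow(P, 2)))
Add(Add(Function('k')(42), -24015), 13742) = Add(Add(Mul(Rational(2, 5), Pow(42, 2)), -24015), 13742) = Add(Add(Mul(Rational(2, 5), 1764), -24015), 13742) = Add(Add(Rational(3528, 5), -24015), 13742) = Add(Rational(-116547, 5), 13742) = Rational(-47837, 5)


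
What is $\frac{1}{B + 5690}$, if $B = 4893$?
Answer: $\frac{1}{10583} \approx 9.4491 \cdot 10^{-5}$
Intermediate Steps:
$\frac{1}{B + 5690} = \frac{1}{4893 + 5690} = \frac{1}{10583}$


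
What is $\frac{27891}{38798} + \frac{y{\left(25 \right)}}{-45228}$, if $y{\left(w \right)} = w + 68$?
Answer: $\frac{209640989}{292459324} \approx 0.71682$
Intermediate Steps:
$y{\left(w \right)} = 68 + w$
$\frac{27891}{38798} + \frac{y{\left(25 \right)}}{-45228} = \frac{27891}{38798} + \frac{68 + 25}{-45228} = 27891 \cdot \frac{1}{38798} + 93 \left(- \frac{1}{45228}\right) = \frac{27891}{38798} - \frac{31}{15076} = \frac{209640989}{292459324}$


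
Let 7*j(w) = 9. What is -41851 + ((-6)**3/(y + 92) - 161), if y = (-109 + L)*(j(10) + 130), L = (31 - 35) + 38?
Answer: -2868619860/68281 ≈ -42012.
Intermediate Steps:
j(w) = 9/7 (j(w) = (1/7)*9 = 9/7)
L = 34 (L = -4 + 38 = 34)
y = -68925/7 (y = (-109 + 34)*(9/7 + 130) = -75*919/7 = -68925/7 ≈ -9846.4)
-41851 + ((-6)**3/(y + 92) - 161) = -41851 + ((-6)**3/(-68925/7 + 92) - 161) = -41851 + (-216/(-68281/7) - 161) = -41851 + (-216*(-7/68281) - 161) = -41851 + (1512/68281 - 161) = -41851 - 10991729/68281 = -2868619860/68281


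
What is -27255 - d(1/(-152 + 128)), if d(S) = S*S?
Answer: -15698881/576 ≈ -27255.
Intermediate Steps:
d(S) = S²
-27255 - d(1/(-152 + 128)) = -27255 - (1/(-152 + 128))² = -27255 - (1/(-24))² = -27255 - (-1/24)² = -27255 - 1*1/576 = -27255 - 1/576 = -15698881/576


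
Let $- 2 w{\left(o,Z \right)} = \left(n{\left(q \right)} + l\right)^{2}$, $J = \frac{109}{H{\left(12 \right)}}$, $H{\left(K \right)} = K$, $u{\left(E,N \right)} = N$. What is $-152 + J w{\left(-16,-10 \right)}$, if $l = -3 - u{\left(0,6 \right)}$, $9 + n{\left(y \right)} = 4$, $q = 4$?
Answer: $- \frac{6253}{6} \approx -1042.2$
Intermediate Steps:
$n{\left(y \right)} = -5$ ($n{\left(y \right)} = -9 + 4 = -5$)
$l = -9$ ($l = -3 - 6 = -9$)
$J = \frac{109}{12} \approx 9.0833$
$w{\left(o,Z \right)} = -98$ ($w{\left(o,Z \right)} = - \frac{\left(-5 - 9\right)^{2}}{2} = - \frac{\left(-14\right)^{2}}{2} = \left(- \frac{1}{2}\right) 196 = -98$)
$-152 + J w{\left(-16,-10 \right)} = -152 + \frac{109}{12} \left(-98\right) = -152 - \frac{5341}{6} = - \frac{6253}{6}$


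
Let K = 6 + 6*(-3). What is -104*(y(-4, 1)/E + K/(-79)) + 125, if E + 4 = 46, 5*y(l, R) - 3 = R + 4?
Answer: 872971/8295 ≈ 105.24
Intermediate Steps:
y(l, R) = 7/5 + R/5 (y(l, R) = 3/5 + (R + 4)/5 = 3/5 + (4 + R)/5 = 3/5 + (4/5 + R/5) = 7/5 + R/5)
E = 42 (E = -4 + 46 = 42)
K = -12 (K = 6 - 18 = -12)
-104*(y(-4, 1)/E + K/(-79)) + 125 = -104*((7/5 + (1/5)*1)/42 - 12/(-79)) + 125 = -104*((7/5 + 1/5)*(1/42) - 12*(-1/79)) + 125 = -104*((8/5)*(1/42) + 12/79) + 125 = -104*(4/105 + 12/79) + 125 = -104*1576/8295 + 125 = -163904/8295 + 125 = 872971/8295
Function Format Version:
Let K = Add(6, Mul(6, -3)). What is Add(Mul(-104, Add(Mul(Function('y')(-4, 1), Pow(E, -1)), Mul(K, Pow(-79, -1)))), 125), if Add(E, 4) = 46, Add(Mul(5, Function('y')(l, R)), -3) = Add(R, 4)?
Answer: Rational(872971, 8295) ≈ 105.24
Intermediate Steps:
Function('y')(l, R) = Add(Rational(7, 5), Mul(Rational(1, 5), R)) (Function('y')(l, R) = Add(Rational(3, 5), Mul(Rational(1, 5), Add(R, 4))) = Add(Rational(3, 5), Mul(Rational(1, 5), Add(4, R))) = Add(Rational(3, 5), Add(Rational(4, 5), Mul(Rational(1, 5), R))) = Add(Rational(7, 5), Mul(Rational(1, 5), R)))
E = 42 (E = Add(-4, 46) = 42)
K = -12 (K = Add(6, -18) = -12)
Add(Mul(-104, Add(Mul(Function('y')(-4, 1), Pow(E, -1)), Mul(K, Pow(-79, -1)))), 125) = Add(Mul(-104, Add(Mul(Add(Rational(7, 5), Mul(Rational(1, 5), 1)), Pow(42, -1)), Mul(-12, Pow(-79, -1)))), 125) = Add(Mul(-104, Add(Mul(Add(Rational(7, 5), Rational(1, 5)), Rational(1, 42)), Mul(-12, Rational(-1, 79)))), 125) = Add(Mul(-104, Add(Mul(Rational(8, 5), Rational(1, 42)), Rational(12, 79))), 125) = Add(Mul(-104, Add(Rational(4, 105), Rational(12, 79))), 125) = Add(Mul(-104, Rational(1576, 8295)), 125) = Add(Rational(-163904, 8295), 125) = Rational(872971, 8295)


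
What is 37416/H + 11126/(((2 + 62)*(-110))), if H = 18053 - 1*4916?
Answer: 19541063/15414080 ≈ 1.2677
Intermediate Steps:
H = 13137 (H = 18053 - 4916 = 13137)
37416/H + 11126/(((2 + 62)*(-110))) = 37416/13137 + 11126/(((2 + 62)*(-110))) = 37416*(1/13137) + 11126/((64*(-110))) = 12472/4379 + 11126/(-7040) = 12472/4379 + 11126*(-1/7040) = 12472/4379 - 5563/3520 = 19541063/15414080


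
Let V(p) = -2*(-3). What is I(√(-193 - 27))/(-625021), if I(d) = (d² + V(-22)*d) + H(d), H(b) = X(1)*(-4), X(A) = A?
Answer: 224/625021 - 12*I*√55/625021 ≈ 0.00035839 - 0.00014239*I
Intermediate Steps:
V(p) = 6
H(b) = -4 (H(b) = 1*(-4) = -4)
I(d) = -4 + d² + 6*d (I(d) = (d² + 6*d) - 4 = -4 + d² + 6*d)
I(√(-193 - 27))/(-625021) = (-4 + (√(-193 - 27))² + 6*√(-193 - 27))/(-625021) = (-4 + (√(-220))² + 6*√(-220))*(-1/625021) = (-4 + (2*I*√55)² + 6*(2*I*√55))*(-1/625021) = (-4 - 220 + 12*I*√55)*(-1/625021) = (-224 + 12*I*√55)*(-1/625021) = 224/625021 - 12*I*√55/625021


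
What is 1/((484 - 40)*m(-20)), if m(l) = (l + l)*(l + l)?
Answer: 1/710400 ≈ 1.4077e-6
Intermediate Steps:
m(l) = 4*l² (m(l) = (2*l)*(2*l) = 4*l²)
1/((484 - 40)*m(-20)) = 1/((484 - 40)*(4*(-20)²)) = 1/(444*(4*400)) = 1/(444*1600) = 1/710400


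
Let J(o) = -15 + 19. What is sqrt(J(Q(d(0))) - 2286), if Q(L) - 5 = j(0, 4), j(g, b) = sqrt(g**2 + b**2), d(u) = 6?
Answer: I*sqrt(2282) ≈ 47.77*I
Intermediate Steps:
j(g, b) = sqrt(b**2 + g**2)
Q(L) = 9 (Q(L) = 5 + sqrt(4**2 + 0**2) = 5 + sqrt(16 + 0) = 5 + sqrt(16) = 5 + 4 = 9)
J(o) = 4
sqrt(J(Q(d(0))) - 2286) = sqrt(4 - 2286) = sqrt(-2282) = I*sqrt(2282)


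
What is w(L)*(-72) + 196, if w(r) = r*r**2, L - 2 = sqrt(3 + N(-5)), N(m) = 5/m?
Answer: -1244 - 1008*sqrt(2) ≈ -2669.5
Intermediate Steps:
L = 2 + sqrt(2) (L = 2 + sqrt(3 + 5/(-5)) = 2 + sqrt(3 + 5*(-1/5)) = 2 + sqrt(3 - 1) = 2 + sqrt(2) ≈ 3.4142)
w(r) = r**3
w(L)*(-72) + 196 = (2 + sqrt(2))**3*(-72) + 196 = -72*(2 + sqrt(2))**3 + 196 = 196 - 72*(2 + sqrt(2))**3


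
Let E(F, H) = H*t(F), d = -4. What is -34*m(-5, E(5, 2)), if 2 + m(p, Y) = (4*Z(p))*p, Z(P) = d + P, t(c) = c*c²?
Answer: -6052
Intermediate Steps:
t(c) = c³
E(F, H) = H*F³
Z(P) = -4 + P
m(p, Y) = -2 + p*(-16 + 4*p) (m(p, Y) = -2 + (4*(-4 + p))*p = -2 + (-16 + 4*p)*p = -2 + p*(-16 + 4*p))
-34*m(-5, E(5, 2)) = -34*(-2 + 4*(-5)*(-4 - 5)) = -34*(-2 + 4*(-5)*(-9)) = -34*(-2 + 180) = -34*178 = -6052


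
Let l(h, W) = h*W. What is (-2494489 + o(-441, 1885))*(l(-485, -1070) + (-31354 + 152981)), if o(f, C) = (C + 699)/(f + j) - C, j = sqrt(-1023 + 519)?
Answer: -4949287268091586/3095 - 472928848*I*sqrt(14)/9285 ≈ -1.5991e+12 - 1.9058e+5*I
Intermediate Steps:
j = 6*I*sqrt(14) (j = sqrt(-504) = 6*I*sqrt(14) ≈ 22.45*I)
o(f, C) = -C + (699 + C)/(f + 6*I*sqrt(14)) (o(f, C) = (C + 699)/(f + 6*I*sqrt(14)) - C = (699 + C)/(f + 6*I*sqrt(14)) - C = -C + (699 + C)/(f + 6*I*sqrt(14)))
l(h, W) = W*h
(-2494489 + o(-441, 1885))*(l(-485, -1070) + (-31354 + 152981)) = (-2494489 + (699 + 1885 - 1*1885*(-441) - 6*I*1885*sqrt(14))/(-441 + 6*I*sqrt(14)))*(-1070*(-485) + (-31354 + 152981)) = (-2494489 + (699 + 1885 + 831285 - 11310*I*sqrt(14))/(-441 + 6*I*sqrt(14)))*(518950 + 121627) = (-2494489 + (833869 - 11310*I*sqrt(14))/(-441 + 6*I*sqrt(14)))*640577 = -1597912280153 + 640577*(833869 - 11310*I*sqrt(14))/(-441 + 6*I*sqrt(14))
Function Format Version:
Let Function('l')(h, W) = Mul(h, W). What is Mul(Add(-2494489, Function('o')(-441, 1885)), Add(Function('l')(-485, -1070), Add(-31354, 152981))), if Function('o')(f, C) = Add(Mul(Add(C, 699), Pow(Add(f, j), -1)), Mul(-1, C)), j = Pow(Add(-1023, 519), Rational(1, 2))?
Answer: Add(Rational(-4949287268091586, 3095), Mul(Rational(-472928848, 9285), I, Pow(14, Rational(1, 2)))) ≈ Add(-1.5991e+12, Mul(-1.9058e+5, I))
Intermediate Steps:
j = Mul(6, I, Pow(14, Rational(1, 2))) (j = Pow(-504, Rational(1, 2)) = Mul(6, I, Pow(14, Rational(1, 2))) ≈ Mul(22.450, I))
Function('o')(f, C) = Add(Mul(-1, C), Mul(Pow(Add(f, Mul(6, I, Pow(14, Rational(1, 2)))), -1), Add(699, C))) (Function('o')(f, C) = Add(Mul(Add(C, 699), Pow(Add(f, Mul(6, I, Pow(14, Rational(1, 2)))), -1)), Mul(-1, C)) = Add(Mul(Add(699, C), Pow(Add(f, Mul(6, I, Pow(14, Rational(1, 2)))), -1)), Mul(-1, C)) = Add(Mul(Pow(Add(f, Mul(6, I, Pow(14, Rational(1, 2)))), -1), Add(699, C)), Mul(-1, C)) = Add(Mul(-1, C), Mul(Pow(Add(f, Mul(6, I, Pow(14, Rational(1, 2)))), -1), Add(699, C))))
Function('l')(h, W) = Mul(W, h)
Mul(Add(-2494489, Function('o')(-441, 1885)), Add(Function('l')(-485, -1070), Add(-31354, 152981))) = Mul(Add(-2494489, Mul(Pow(Add(-441, Mul(6, I, Pow(14, Rational(1, 2)))), -1), Add(699, 1885, Mul(-1, 1885, -441), Mul(-6, I, 1885, Pow(14, Rational(1, 2)))))), Add(Mul(-1070, -485), Add(-31354, 152981))) = Mul(Add(-2494489, Mul(Pow(Add(-441, Mul(6, I, Pow(14, Rational(1, 2)))), -1), Add(699, 1885, 831285, Mul(-11310, I, Pow(14, Rational(1, 2)))))), Add(518950, 121627)) = Mul(Add(-2494489, Mul(Pow(Add(-441, Mul(6, I, Pow(14, Rational(1, 2)))), -1), Add(833869, Mul(-11310, I, Pow(14, Rational(1, 2)))))), 640577) = Add(-1597912280153, Mul(640577, Pow(Add(-441, Mul(6, I, Pow(14, Rational(1, 2)))), -1), Add(833869, Mul(-11310, I, Pow(14, Rational(1, 2))))))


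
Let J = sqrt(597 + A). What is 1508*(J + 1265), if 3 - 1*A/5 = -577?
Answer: 1907620 + 1508*sqrt(3497) ≈ 1.9968e+6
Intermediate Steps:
A = 2900 (A = 15 - 5*(-577) = 15 + 2885 = 2900)
J = sqrt(3497) (J = sqrt(597 + 2900) = sqrt(3497) ≈ 59.135)
1508*(J + 1265) = 1508*(sqrt(3497) + 1265) = 1508*(1265 + sqrt(3497)) = 1907620 + 1508*sqrt(3497)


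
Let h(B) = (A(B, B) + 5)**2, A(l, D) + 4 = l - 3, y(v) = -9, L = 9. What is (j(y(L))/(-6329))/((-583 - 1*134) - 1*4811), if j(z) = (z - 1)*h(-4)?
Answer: -45/4373339 ≈ -1.0290e-5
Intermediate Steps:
A(l, D) = -7 + l (A(l, D) = -4 + (l - 3) = -4 + (-3 + l) = -7 + l)
h(B) = (-2 + B)**2 (h(B) = ((-7 + B) + 5)**2 = (-2 + B)**2)
j(z) = -36 + 36*z (j(z) = (z - 1)*(-2 - 4)**2 = (-1 + z)*(-6)**2 = (-1 + z)*36 = -36 + 36*z)
(j(y(L))/(-6329))/((-583 - 1*134) - 1*4811) = ((-36 + 36*(-9))/(-6329))/((-583 - 1*134) - 1*4811) = ((-36 - 324)*(-1/6329))/((-583 - 134) - 4811) = (-360*(-1/6329))/(-717 - 4811) = (360/6329)/(-5528) = (360/6329)*(-1/5528) = -45/4373339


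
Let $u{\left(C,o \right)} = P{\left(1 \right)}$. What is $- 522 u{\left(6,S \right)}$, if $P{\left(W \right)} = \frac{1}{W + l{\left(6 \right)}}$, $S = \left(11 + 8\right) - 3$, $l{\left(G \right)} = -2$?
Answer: $522$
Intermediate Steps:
$S = 16$ ($S = 19 - 3 = 16$)
$P{\left(W \right)} = \frac{1}{-2 + W}$ ($P{\left(W \right)} = \frac{1}{W - 2} = \frac{1}{-2 + W}$)
$u{\left(C,o \right)} = -1$ ($u{\left(C,o \right)} = \frac{1}{-2 + 1} = \frac{1}{-1} = -1$)
$- 522 u{\left(6,S \right)} = \left(-522\right) \left(-1\right) = 522$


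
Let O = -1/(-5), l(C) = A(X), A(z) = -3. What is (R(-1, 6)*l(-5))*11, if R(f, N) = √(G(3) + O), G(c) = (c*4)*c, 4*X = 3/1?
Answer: -33*√905/5 ≈ -198.55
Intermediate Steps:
X = ¾ (X = (3/1)/4 = (3*1)/4 = (¼)*3 = ¾ ≈ 0.75000)
l(C) = -3
G(c) = 4*c² (G(c) = (4*c)*c = 4*c²)
O = ⅕ (O = -1*(-⅕) = ⅕ ≈ 0.20000)
R(f, N) = √905/5 (R(f, N) = √(4*3² + ⅕) = √(4*9 + ⅕) = √(36 + ⅕) = √(181/5) = √905/5)
(R(-1, 6)*l(-5))*11 = ((√905/5)*(-3))*11 = -3*√905/5*11 = -33*√905/5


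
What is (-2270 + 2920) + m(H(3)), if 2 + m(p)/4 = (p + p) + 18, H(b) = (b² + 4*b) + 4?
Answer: 914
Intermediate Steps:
H(b) = 4 + b² + 4*b
m(p) = 64 + 8*p (m(p) = -8 + 4*((p + p) + 18) = -8 + 4*(2*p + 18) = -8 + 4*(18 + 2*p) = -8 + (72 + 8*p) = 64 + 8*p)
(-2270 + 2920) + m(H(3)) = (-2270 + 2920) + (64 + 8*(4 + 3² + 4*3)) = 650 + (64 + 8*(4 + 9 + 12)) = 650 + (64 + 8*25) = 650 + (64 + 200) = 650 + 264 = 914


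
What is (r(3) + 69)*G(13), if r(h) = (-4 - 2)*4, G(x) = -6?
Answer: -270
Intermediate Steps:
r(h) = -24 (r(h) = -6*4 = -24)
(r(3) + 69)*G(13) = (-24 + 69)*(-6) = 45*(-6) = -270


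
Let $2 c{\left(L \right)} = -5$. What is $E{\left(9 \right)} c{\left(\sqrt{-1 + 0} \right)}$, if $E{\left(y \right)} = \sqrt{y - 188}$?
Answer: $- \frac{5 i \sqrt{179}}{2} \approx - 33.448 i$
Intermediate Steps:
$E{\left(y \right)} = \sqrt{-188 + y}$
$c{\left(L \right)} = - \frac{5}{2}$ ($c{\left(L \right)} = \frac{1}{2} \left(-5\right) = - \frac{5}{2}$)
$E{\left(9 \right)} c{\left(\sqrt{-1 + 0} \right)} = \sqrt{-188 + 9} \left(- \frac{5}{2}\right) = \sqrt{-179} \left(- \frac{5}{2}\right) = i \sqrt{179} \left(- \frac{5}{2}\right) = - \frac{5 i \sqrt{179}}{2}$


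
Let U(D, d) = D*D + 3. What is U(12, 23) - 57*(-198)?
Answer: 11433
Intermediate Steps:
U(D, d) = 3 + D² (U(D, d) = D² + 3 = 3 + D²)
U(12, 23) - 57*(-198) = (3 + 12²) - 57*(-198) = (3 + 144) + 11286 = 147 + 11286 = 11433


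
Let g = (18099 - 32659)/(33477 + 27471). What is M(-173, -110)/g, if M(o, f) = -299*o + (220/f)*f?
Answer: -113073777/520 ≈ -2.1745e+5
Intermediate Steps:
M(o, f) = 220 - 299*o (M(o, f) = -299*o + 220 = 220 - 299*o)
g = -3640/15237 (g = -14560/60948 = -14560*1/60948 = -3640/15237 ≈ -0.23889)
M(-173, -110)/g = (220 - 299*(-173))/(-3640/15237) = (220 + 51727)*(-15237/3640) = 51947*(-15237/3640) = -113073777/520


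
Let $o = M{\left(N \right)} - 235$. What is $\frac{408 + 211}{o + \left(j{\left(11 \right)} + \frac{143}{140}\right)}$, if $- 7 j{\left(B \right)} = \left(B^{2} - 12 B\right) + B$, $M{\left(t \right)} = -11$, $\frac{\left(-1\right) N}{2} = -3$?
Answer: $- \frac{86660}{34297} \approx -2.5268$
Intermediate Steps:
$N = 6$ ($N = \left(-2\right) \left(-3\right) = 6$)
$o = -246$ ($o = -11 - 235 = -246$)
$j{\left(B \right)} = - \frac{B^{2}}{7} + \frac{11 B}{7}$ ($j{\left(B \right)} = - \frac{\left(B^{2} - 12 B\right) + B}{7} = - \frac{B^{2} - 11 B}{7} = - \frac{B^{2}}{7} + \frac{11 B}{7}$)
$\frac{408 + 211}{o + \left(j{\left(11 \right)} + \frac{143}{140}\right)} = \frac{408 + 211}{-246 + \left(\frac{1}{7} \cdot 11 \left(11 - 11\right) + \frac{143}{140}\right)} = \frac{619}{-246 + \left(\frac{1}{7} \cdot 11 \left(11 - 11\right) + 143 \cdot \frac{1}{140}\right)} = \frac{619}{-246 + \left(\frac{1}{7} \cdot 11 \cdot 0 + \frac{143}{140}\right)} = \frac{619}{-246 + \left(0 + \frac{143}{140}\right)} = \frac{619}{-246 + \frac{143}{140}} = \frac{619}{- \frac{34297}{140}} = 619 \left(- \frac{140}{34297}\right) = - \frac{86660}{34297}$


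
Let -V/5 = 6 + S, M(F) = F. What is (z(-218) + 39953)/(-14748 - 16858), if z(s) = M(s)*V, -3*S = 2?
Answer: -137299/94818 ≈ -1.4480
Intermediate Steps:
S = -⅔ (S = -⅓*2 = -⅔ ≈ -0.66667)
V = -80/3 (V = -5*(6 - ⅔) = -5*16/3 = -80/3 ≈ -26.667)
z(s) = -80*s/3 (z(s) = s*(-80/3) = -80*s/3)
(z(-218) + 39953)/(-14748 - 16858) = (-80/3*(-218) + 39953)/(-14748 - 16858) = (17440/3 + 39953)/(-31606) = (137299/3)*(-1/31606) = -137299/94818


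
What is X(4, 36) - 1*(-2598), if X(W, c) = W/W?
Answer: 2599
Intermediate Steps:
X(W, c) = 1
X(4, 36) - 1*(-2598) = 1 - 1*(-2598) = 1 + 2598 = 2599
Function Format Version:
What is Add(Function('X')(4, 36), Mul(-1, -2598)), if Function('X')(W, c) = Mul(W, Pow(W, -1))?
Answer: 2599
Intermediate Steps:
Function('X')(W, c) = 1
Add(Function('X')(4, 36), Mul(-1, -2598)) = Add(1, Mul(-1, -2598)) = Add(1, 2598) = 2599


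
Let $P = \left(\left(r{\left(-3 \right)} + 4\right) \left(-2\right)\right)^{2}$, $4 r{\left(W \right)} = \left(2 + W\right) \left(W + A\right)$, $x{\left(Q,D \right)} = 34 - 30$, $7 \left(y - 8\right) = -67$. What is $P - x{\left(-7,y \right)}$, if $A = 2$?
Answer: $\frac{273}{4} \approx 68.25$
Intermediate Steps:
$y = - \frac{11}{7}$ ($y = 8 + \frac{1}{7} \left(-67\right) = 8 - \frac{67}{7} = - \frac{11}{7} \approx -1.5714$)
$x{\left(Q,D \right)} = 4$ ($x{\left(Q,D \right)} = 34 - 30 = 4$)
$r{\left(W \right)} = \frac{\left(2 + W\right)^{2}}{4}$ ($r{\left(W \right)} = \frac{\left(2 + W\right) \left(W + 2\right)}{4} = \frac{\left(2 + W\right) \left(2 + W\right)}{4} = \frac{\left(2 + W\right)^{2}}{4}$)
$P = \frac{289}{4}$ ($P = \left(\left(\left(1 - 3 + \frac{\left(-3\right)^{2}}{4}\right) + 4\right) \left(-2\right)\right)^{2} = \left(\left(\left(1 - 3 + \frac{1}{4} \cdot 9\right) + 4\right) \left(-2\right)\right)^{2} = \left(\left(\left(1 - 3 + \frac{9}{4}\right) + 4\right) \left(-2\right)\right)^{2} = \left(\left(\frac{1}{4} + 4\right) \left(-2\right)\right)^{2} = \left(\frac{17}{4} \left(-2\right)\right)^{2} = \left(- \frac{17}{2}\right)^{2} = \frac{289}{4} \approx 72.25$)
$P - x{\left(-7,y \right)} = \frac{289}{4} - 4 = \frac{273}{4}$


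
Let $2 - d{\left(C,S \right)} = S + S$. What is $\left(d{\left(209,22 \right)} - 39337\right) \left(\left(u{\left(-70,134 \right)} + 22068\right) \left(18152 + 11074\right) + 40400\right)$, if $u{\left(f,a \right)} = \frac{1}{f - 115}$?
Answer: $- \frac{4698896333962666}{185} \approx -2.5399 \cdot 10^{13}$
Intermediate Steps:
$u{\left(f,a \right)} = \frac{1}{-115 + f}$
$d{\left(C,S \right)} = 2 - 2 S$ ($d{\left(C,S \right)} = 2 - \left(S + S\right) = 2 - 2 S$)
$\left(d{\left(209,22 \right)} - 39337\right) \left(\left(u{\left(-70,134 \right)} + 22068\right) \left(18152 + 11074\right) + 40400\right) = \left(\left(2 - 44\right) - 39337\right) \left(\left(\frac{1}{-115 - 70} + 22068\right) \left(18152 + 11074\right) + 40400\right) = \left(\left(2 - 44\right) - 39337\right) \left(\left(\frac{1}{-185} + 22068\right) 29226 + 40400\right) = \left(-42 - 39337\right) \left(\left(- \frac{1}{185} + 22068\right) 29226 + 40400\right) = - 39379 \left(\frac{4082579}{185} \cdot 29226 + 40400\right) = - 39379 \left(\frac{119317453854}{185} + 40400\right) = \left(-39379\right) \frac{119324927854}{185} = - \frac{4698896333962666}{185}$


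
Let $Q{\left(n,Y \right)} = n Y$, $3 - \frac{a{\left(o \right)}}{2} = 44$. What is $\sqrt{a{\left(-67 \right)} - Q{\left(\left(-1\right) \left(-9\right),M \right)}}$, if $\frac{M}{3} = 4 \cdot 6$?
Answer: $i \sqrt{730} \approx 27.019 i$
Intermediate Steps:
$M = 72$ ($M = 3 \cdot 4 \cdot 6 = 3 \cdot 24 = 72$)
$a{\left(o \right)} = -82$ ($a{\left(o \right)} = 6 - 88 = -82$)
$Q{\left(n,Y \right)} = Y n$
$\sqrt{a{\left(-67 \right)} - Q{\left(\left(-1\right) \left(-9\right),M \right)}} = \sqrt{-82 - 72 \left(\left(-1\right) \left(-9\right)\right)} = \sqrt{-82 - 72 \cdot 9} = \sqrt{-82 - 648} = \sqrt{-730} = i \sqrt{730}$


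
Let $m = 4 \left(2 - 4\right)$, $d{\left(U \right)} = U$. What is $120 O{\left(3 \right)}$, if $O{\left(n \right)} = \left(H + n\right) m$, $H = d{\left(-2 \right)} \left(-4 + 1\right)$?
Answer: $-8640$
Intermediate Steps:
$m = -8$ ($m = 4 \left(-2\right) = -8$)
$H = 6$ ($H = - 2 \left(-4 + 1\right) = \left(-2\right) \left(-3\right) = 6$)
$O{\left(n \right)} = -48 - 8 n$ ($O{\left(n \right)} = \left(6 + n\right) \left(-8\right) = -48 - 8 n$)
$120 O{\left(3 \right)} = 120 \left(-48 - 24\right) = 120 \left(-72\right) = -8640$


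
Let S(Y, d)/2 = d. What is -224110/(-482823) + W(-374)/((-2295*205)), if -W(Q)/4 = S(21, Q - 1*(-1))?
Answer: 11555267602/25239572325 ≈ 0.45782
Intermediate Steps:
S(Y, d) = 2*d
W(Q) = -8 - 8*Q (W(Q) = -8*(Q - 1*(-1)) = -8*(Q + 1) = -8*(1 + Q) = -4*(2 + 2*Q) = -8 - 8*Q)
-224110/(-482823) + W(-374)/((-2295*205)) = -224110/(-482823) + (-8 - 8*(-374))/((-2295*205)) = -224110*(-1/482823) + (-8 + 2992)/(-470475) = 224110/482823 + 2984*(-1/470475) = 224110/482823 - 2984/470475 = 11555267602/25239572325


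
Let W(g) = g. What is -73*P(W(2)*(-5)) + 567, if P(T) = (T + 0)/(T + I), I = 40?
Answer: 1774/3 ≈ 591.33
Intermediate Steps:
P(T) = T/(40 + T) (P(T) = (T + 0)/(T + 40) = T/(40 + T))
-73*P(W(2)*(-5)) + 567 = -73*2*(-5)/(40 + 2*(-5)) + 567 = -(-730)/(40 - 10) + 567 = -(-730)/30 + 567 = -73*(-⅓) + 567 = 73/3 + 567 = 1774/3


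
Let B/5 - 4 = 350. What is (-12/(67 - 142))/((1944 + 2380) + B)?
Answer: 2/76175 ≈ 2.6255e-5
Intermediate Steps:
B = 1770 (B = 20 + 5*350 = 20 + 1750 = 1770)
(-12/(67 - 142))/((1944 + 2380) + B) = (-12/(67 - 142))/((1944 + 2380) + 1770) = (-12/(-75))/(4324 + 1770) = -12*(-1/75)/6094 = (4/25)*(1/6094) = 2/76175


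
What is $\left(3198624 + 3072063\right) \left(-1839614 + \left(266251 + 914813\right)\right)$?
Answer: $-4129560923850$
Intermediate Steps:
$\left(3198624 + 3072063\right) \left(-1839614 + \left(266251 + 914813\right)\right) = 6270687 \left(-1839614 + 1181064\right) = 6270687 \left(-658550\right) = -4129560923850$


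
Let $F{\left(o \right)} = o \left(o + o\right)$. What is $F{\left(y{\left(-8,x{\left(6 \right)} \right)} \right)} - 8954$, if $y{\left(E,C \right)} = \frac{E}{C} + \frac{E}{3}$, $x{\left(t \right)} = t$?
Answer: $-8922$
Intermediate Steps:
$y{\left(E,C \right)} = \frac{E}{3} + \frac{E}{C}$ ($y{\left(E,C \right)} = \frac{E}{C} + E \frac{1}{3} = \frac{E}{C} + \frac{E}{3} = \frac{E}{3} + \frac{E}{C}$)
$F{\left(o \right)} = 2 o^{2}$ ($F{\left(o \right)} = o 2 o = 2 o^{2}$)
$F{\left(y{\left(-8,x{\left(6 \right)} \right)} \right)} - 8954 = 2 \left(\frac{1}{3} \left(-8\right) - \frac{8}{6}\right)^{2} - 8954 = 2 \left(- \frac{8}{3} - \frac{4}{3}\right)^{2} - 8954 = 2 \left(-4\right)^{2} - 8954 = 2 \cdot 16 - 8954 = 32 - 8954 = -8922$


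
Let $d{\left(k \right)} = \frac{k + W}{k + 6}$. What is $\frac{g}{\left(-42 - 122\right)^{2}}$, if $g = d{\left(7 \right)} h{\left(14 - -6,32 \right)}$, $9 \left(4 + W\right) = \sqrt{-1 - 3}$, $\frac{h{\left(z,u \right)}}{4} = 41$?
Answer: $\frac{3}{2132} + \frac{i}{9594} \approx 0.0014071 + 0.00010423 i$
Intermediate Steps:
$h{\left(z,u \right)} = 164$ ($h{\left(z,u \right)} = 4 \cdot 41 = 164$)
$W = -4 + \frac{2 i}{9}$ ($W = -4 + \frac{\sqrt{-1 - 3}}{9} = -4 + \frac{\sqrt{-4}}{9} = -4 + \frac{2 i}{9} \approx -4.0 + 0.22222 i$)
$d{\left(k \right)} = \frac{-4 + k + \frac{2 i}{9}}{6 + k}$ ($d{\left(k \right)} = \frac{k - \left(4 - \frac{2 i}{9}\right)}{k + 6} = \frac{-4 + k + \frac{2 i}{9}}{6 + k}$)
$g = \frac{492}{13} + \frac{328 i}{117}$ ($g = \frac{-4 + 7 + \frac{2 i}{9}}{6 + 7} \cdot 164 = \frac{3 + \frac{2 i}{9}}{13} \cdot 164 = \left(\frac{3}{13} + \frac{2 i}{117}\right) 164 = \frac{492}{13} + \frac{328 i}{117} \approx 37.846 + 2.8034 i$)
$\frac{g}{\left(-42 - 122\right)^{2}} = \frac{\frac{492}{13} + \frac{328 i}{117}}{\left(-42 - 122\right)^{2}} = \frac{\frac{492}{13} + \frac{328 i}{117}}{\left(-164\right)^{2}} = \frac{\frac{492}{13} + \frac{328 i}{117}}{26896} = \left(\frac{492}{13} + \frac{328 i}{117}\right) \frac{1}{26896} = \frac{3}{2132} + \frac{i}{9594}$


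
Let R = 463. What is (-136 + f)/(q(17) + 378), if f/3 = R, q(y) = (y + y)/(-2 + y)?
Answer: 18795/5704 ≈ 3.2951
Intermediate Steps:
q(y) = 2*y/(-2 + y) (q(y) = (2*y)/(-2 + y) = 2*y/(-2 + y))
f = 1389 (f = 3*463 = 1389)
(-136 + f)/(q(17) + 378) = (-136 + 1389)/(2*17/(-2 + 17) + 378) = 1253/(2*17/15 + 378) = 1253/(2*17*(1/15) + 378) = 1253/(34/15 + 378) = 1253/(5704/15) = 1253*(15/5704) = 18795/5704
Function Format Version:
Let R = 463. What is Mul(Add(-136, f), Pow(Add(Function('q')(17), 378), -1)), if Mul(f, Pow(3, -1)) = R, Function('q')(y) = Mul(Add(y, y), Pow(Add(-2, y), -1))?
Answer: Rational(18795, 5704) ≈ 3.2951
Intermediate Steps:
Function('q')(y) = Mul(2, y, Pow(Add(-2, y), -1)) (Function('q')(y) = Mul(Mul(2, y), Pow(Add(-2, y), -1)) = Mul(2, y, Pow(Add(-2, y), -1)))
f = 1389 (f = Mul(3, 463) = 1389)
Mul(Add(-136, f), Pow(Add(Function('q')(17), 378), -1)) = Mul(Add(-136, 1389), Pow(Add(Mul(2, 17, Pow(Add(-2, 17), -1)), 378), -1)) = Mul(1253, Pow(Add(Mul(2, 17, Pow(15, -1)), 378), -1)) = Mul(1253, Pow(Add(Mul(2, 17, Rational(1, 15)), 378), -1)) = Mul(1253, Pow(Add(Rational(34, 15), 378), -1)) = Mul(1253, Pow(Rational(5704, 15), -1)) = Mul(1253, Rational(15, 5704)) = Rational(18795, 5704)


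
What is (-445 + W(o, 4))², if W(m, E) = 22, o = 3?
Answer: 178929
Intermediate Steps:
(-445 + W(o, 4))² = (-445 + 22)² = (-423)² = 178929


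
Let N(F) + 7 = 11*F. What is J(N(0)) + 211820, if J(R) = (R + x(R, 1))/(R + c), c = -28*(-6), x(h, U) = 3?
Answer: 34103016/161 ≈ 2.1182e+5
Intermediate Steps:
N(F) = -7 + 11*F
c = 168
J(R) = (3 + R)/(168 + R) (J(R) = (R + 3)/(R + 168) = (3 + R)/(168 + R))
J(N(0)) + 211820 = (3 + (-7 + 11*0))/(168 + (-7 + 11*0)) + 211820 = (3 + (-7 + 0))/(168 + (-7 + 0)) + 211820 = (3 - 7)/(168 - 7) + 211820 = -4/161 + 211820 = 34103016/161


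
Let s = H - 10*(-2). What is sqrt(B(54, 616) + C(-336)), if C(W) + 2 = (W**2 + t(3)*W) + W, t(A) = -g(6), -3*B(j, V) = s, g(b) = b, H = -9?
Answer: sqrt(1031133)/3 ≈ 338.48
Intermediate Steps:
s = 11 (s = -9 - 10*(-2) = -9 + 20 = 11)
B(j, V) = -11/3 (B(j, V) = -1/3*11 = -11/3)
t(A) = -6 (t(A) = -1*6 = -6)
C(W) = -2 + W**2 - 5*W (C(W) = -2 + ((W**2 - 6*W) + W) = -2 + (W**2 - 5*W) = -2 + W**2 - 5*W)
sqrt(B(54, 616) + C(-336)) = sqrt(-11/3 + (-2 + (-336)**2 - 5*(-336))) = sqrt(-11/3 + (-2 + 112896 + 1680)) = sqrt(-11/3 + 114574) = sqrt(343711/3) = sqrt(1031133)/3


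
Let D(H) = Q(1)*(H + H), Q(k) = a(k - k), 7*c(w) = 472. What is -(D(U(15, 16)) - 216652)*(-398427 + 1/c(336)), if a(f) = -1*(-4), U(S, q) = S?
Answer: -10180118650421/118 ≈ -8.6272e+10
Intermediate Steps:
c(w) = 472/7 (c(w) = (⅐)*472 = 472/7)
a(f) = 4
Q(k) = 4
D(H) = 8*H (D(H) = 4*(H + H) = 4*(2*H) = 8*H)
-(D(U(15, 16)) - 216652)*(-398427 + 1/c(336)) = -(8*15 - 216652)*(-398427 + 1/(472/7)) = -(120 - 216652)*(-398427 + 7/472) = -(-216532)*(-188057537)/472 = -1*10180118650421/118 = -10180118650421/118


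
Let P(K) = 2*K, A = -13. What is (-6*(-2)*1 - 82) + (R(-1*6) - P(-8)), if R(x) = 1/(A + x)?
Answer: -1027/19 ≈ -54.053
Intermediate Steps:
R(x) = 1/(-13 + x)
(-6*(-2)*1 - 82) + (R(-1*6) - P(-8)) = (-6*(-2)*1 - 82) + (1/(-13 - 1*6) - 2*(-8)) = (12*1 - 82) + (1/(-13 - 6) - 1*(-16)) = (12 - 82) + (1/(-19) + 16) = -70 + (-1/19 + 16) = -70 + 303/19 = -1027/19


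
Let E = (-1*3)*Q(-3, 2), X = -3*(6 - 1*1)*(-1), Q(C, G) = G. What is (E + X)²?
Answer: 81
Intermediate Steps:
X = 15 (X = -3*(6 - 1)*(-1) = -3*5*(-1) = -15*(-1) = 15)
E = -6 (E = -1*3*2 = -3*2 = -6)
(E + X)² = (-6 + 15)² = 9² = 81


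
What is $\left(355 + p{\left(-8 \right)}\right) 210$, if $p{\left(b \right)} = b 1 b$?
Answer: $87990$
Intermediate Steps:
$p{\left(b \right)} = b^{2}$ ($p{\left(b \right)} = b b = b^{2}$)
$\left(355 + p{\left(-8 \right)}\right) 210 = \left(355 + \left(-8\right)^{2}\right) 210 = \left(355 + 64\right) 210 = 419 \cdot 210 = 87990$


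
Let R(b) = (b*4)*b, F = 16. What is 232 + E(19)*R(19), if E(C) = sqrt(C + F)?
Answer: 232 + 1444*sqrt(35) ≈ 8774.8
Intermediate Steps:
R(b) = 4*b**2 (R(b) = (4*b)*b = 4*b**2)
E(C) = sqrt(16 + C) (E(C) = sqrt(C + 16) = sqrt(16 + C))
232 + E(19)*R(19) = 232 + sqrt(16 + 19)*(4*19**2) = 232 + sqrt(35)*(4*361) = 232 + sqrt(35)*1444 = 232 + 1444*sqrt(35)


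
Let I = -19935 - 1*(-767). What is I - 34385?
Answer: -53553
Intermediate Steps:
I = -19168 (I = -19935 + 767 = -19168)
I - 34385 = -19168 - 34385 = -53553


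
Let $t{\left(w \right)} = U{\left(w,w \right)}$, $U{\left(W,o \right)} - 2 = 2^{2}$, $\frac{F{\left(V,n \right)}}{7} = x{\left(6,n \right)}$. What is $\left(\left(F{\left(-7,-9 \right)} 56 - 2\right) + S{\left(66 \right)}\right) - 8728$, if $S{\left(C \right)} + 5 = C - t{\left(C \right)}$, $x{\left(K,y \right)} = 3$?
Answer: $-7499$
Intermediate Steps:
$F{\left(V,n \right)} = 21$ ($F{\left(V,n \right)} = 7 \cdot 3 = 21$)
$U{\left(W,o \right)} = 6$ ($U{\left(W,o \right)} = 2 + 2^{2} = 2 + 4 = 6$)
$t{\left(w \right)} = 6$
$S{\left(C \right)} = -11 + C$ ($S{\left(C \right)} = -5 + \left(C - 6\right) = -5 + \left(-6 + C\right) = -11 + C$)
$\left(\left(F{\left(-7,-9 \right)} 56 - 2\right) + S{\left(66 \right)}\right) - 8728 = \left(\left(21 \cdot 56 - 2\right) + \left(-11 + 66\right)\right) - 8728 = \left(\left(1176 + \left(-42 + 40\right)\right) + 55\right) - 8728 = \left(\left(1176 - 2\right) + 55\right) - 8728 = \left(1174 + 55\right) - 8728 = 1229 - 8728 = -7499$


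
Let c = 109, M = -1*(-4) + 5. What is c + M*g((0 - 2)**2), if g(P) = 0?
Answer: 109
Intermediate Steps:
M = 9 (M = 4 + 5 = 9)
c + M*g((0 - 2)**2) = 109 + 9*0 = 109 + 0 = 109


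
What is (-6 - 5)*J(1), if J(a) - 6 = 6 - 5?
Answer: -77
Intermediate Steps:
J(a) = 7 (J(a) = 6 + (6 - 5) = 6 + 1 = 7)
(-6 - 5)*J(1) = (-6 - 5)*7 = -11*7 = -77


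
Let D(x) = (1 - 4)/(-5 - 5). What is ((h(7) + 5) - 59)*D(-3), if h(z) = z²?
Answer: -3/2 ≈ -1.5000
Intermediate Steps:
D(x) = 3/10 (D(x) = -3/(-10) = -3*(-⅒) = 3/10)
((h(7) + 5) - 59)*D(-3) = ((7² + 5) - 59)*(3/10) = ((49 + 5) - 59)*(3/10) = (54 - 59)*(3/10) = -5*3/10 = -3/2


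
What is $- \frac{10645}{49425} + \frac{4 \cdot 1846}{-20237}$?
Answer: $- \frac{116075413}{200042745} \approx -0.58025$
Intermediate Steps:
$- \frac{10645}{49425} + \frac{4 \cdot 1846}{-20237} = \left(-10645\right) \frac{1}{49425} + 7384 \left(- \frac{1}{20237}\right) = - \frac{2129}{9885} - \frac{7384}{20237} = - \frac{116075413}{200042745}$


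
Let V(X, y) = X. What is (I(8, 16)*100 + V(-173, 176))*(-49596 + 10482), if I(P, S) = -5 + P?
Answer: -4967478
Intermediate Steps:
(I(8, 16)*100 + V(-173, 176))*(-49596 + 10482) = ((-5 + 8)*100 - 173)*(-49596 + 10482) = (3*100 - 173)*(-39114) = (300 - 173)*(-39114) = 127*(-39114) = -4967478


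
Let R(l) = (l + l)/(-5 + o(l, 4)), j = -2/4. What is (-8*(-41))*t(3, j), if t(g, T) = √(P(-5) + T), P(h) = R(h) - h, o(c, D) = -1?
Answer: 164*√222/3 ≈ 814.51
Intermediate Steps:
j = -½ (j = -2*¼ = -½ ≈ -0.50000)
R(l) = -l/3 (R(l) = (l + l)/(-5 - 1) = (2*l)/(-6) = (2*l)*(-⅙) = -l/3)
P(h) = -4*h/3 (P(h) = -h/3 - h = -4*h/3)
t(g, T) = √(20/3 + T) (t(g, T) = √(-4/3*(-5) + T) = √(20/3 + T))
(-8*(-41))*t(3, j) = (-8*(-41))*(√(60 + 9*(-½))/3) = 328*(√(60 - 9/2)/3) = 328*(√(111/2)/3) = 328*((√222/2)/3) = 328*(√222/6) = 164*√222/3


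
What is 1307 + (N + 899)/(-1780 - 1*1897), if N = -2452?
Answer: 4807392/3677 ≈ 1307.4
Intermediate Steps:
1307 + (N + 899)/(-1780 - 1*1897) = 1307 + (-2452 + 899)/(-1780 - 1*1897) = 1307 - 1553/(-1780 - 1897) = 1307 - 1553/(-3677) = 1307 - 1553*(-1/3677) = 1307 + 1553/3677 = 4807392/3677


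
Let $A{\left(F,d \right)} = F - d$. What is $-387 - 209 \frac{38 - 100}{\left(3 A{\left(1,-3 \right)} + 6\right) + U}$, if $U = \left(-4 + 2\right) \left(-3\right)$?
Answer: $\frac{1835}{12} \approx 152.92$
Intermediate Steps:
$U = 6$ ($U = \left(-2\right) \left(-3\right) = 6$)
$-387 - 209 \frac{38 - 100}{\left(3 A{\left(1,-3 \right)} + 6\right) + U} = -387 - 209 \frac{38 - 100}{\left(3 \left(1 - -3\right) + 6\right) + 6} = -387 - 209 \left(- \frac{62}{\left(3 \left(1 + 3\right) + 6\right) + 6}\right) = -387 - 209 \left(- \frac{62}{\left(3 \cdot 4 + 6\right) + 6}\right) = -387 - 209 \left(- \frac{62}{\left(12 + 6\right) + 6}\right) = -387 - 209 \left(- \frac{62}{18 + 6}\right) = -387 - 209 \left(- \frac{62}{24}\right) = -387 - 209 \left(\left(-62\right) \frac{1}{24}\right) = -387 - - \frac{6479}{12} = -387 + \frac{6479}{12} = \frac{1835}{12}$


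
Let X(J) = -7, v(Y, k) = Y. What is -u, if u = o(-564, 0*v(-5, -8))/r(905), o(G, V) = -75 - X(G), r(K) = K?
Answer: 68/905 ≈ 0.075138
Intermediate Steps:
o(G, V) = -68 (o(G, V) = -75 - 1*(-7) = -75 + 7 = -68)
u = -68/905 ≈ -0.075138
-u = -1*(-68/905) = 68/905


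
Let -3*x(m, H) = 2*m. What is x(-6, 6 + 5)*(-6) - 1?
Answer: -25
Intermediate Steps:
x(m, H) = -2*m/3
x(-6, 6 + 5)*(-6) - 1 = -⅔*(-6)*(-6) - 1 = 4*(-6) - 1 = -24 - 1 = -25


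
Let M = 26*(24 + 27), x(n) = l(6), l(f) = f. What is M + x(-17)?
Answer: 1332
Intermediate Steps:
x(n) = 6
M = 1326 (M = 26*51 = 1326)
M + x(-17) = 1326 + 6 = 1332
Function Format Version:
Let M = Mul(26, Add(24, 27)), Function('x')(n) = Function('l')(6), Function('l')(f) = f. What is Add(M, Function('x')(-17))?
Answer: 1332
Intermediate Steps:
Function('x')(n) = 6
M = 1326 (M = Mul(26, 51) = 1326)
Add(M, Function('x')(-17)) = Add(1326, 6) = 1332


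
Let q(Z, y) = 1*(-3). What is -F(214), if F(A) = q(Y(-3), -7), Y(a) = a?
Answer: 3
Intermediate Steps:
q(Z, y) = -3
F(A) = -3
-F(214) = -1*(-3) = 3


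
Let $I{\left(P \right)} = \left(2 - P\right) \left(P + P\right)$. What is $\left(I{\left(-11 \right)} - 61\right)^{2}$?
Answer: $120409$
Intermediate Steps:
$I{\left(P \right)} = 2 P \left(2 - P\right)$ ($I{\left(P \right)} = \left(2 - P\right) 2 P = 2 P \left(2 - P\right)$)
$\left(I{\left(-11 \right)} - 61\right)^{2} = \left(2 \left(-11\right) \left(2 - -11\right) - 61\right)^{2} = \left(2 \left(-11\right) \left(2 + 11\right) - 61\right)^{2} = \left(2 \left(-11\right) 13 - 61\right)^{2} = \left(-286 - 61\right)^{2} = \left(-347\right)^{2} = 120409$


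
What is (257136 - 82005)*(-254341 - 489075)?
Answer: -130195187496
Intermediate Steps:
(257136 - 82005)*(-254341 - 489075) = 175131*(-743416) = -130195187496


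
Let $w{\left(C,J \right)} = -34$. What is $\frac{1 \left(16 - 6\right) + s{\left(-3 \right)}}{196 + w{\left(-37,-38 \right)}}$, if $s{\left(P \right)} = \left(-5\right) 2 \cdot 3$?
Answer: $- \frac{10}{81} \approx -0.12346$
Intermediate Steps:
$s{\left(P \right)} = -30$ ($s{\left(P \right)} = \left(-10\right) 3 = -30$)
$\frac{1 \left(16 - 6\right) + s{\left(-3 \right)}}{196 + w{\left(-37,-38 \right)}} = \frac{1 \left(16 - 6\right) - 30}{196 - 34} = \frac{1 \cdot 10 - 30}{162} = \frac{10 - 30}{162} = \frac{1}{162} \left(-20\right) = - \frac{10}{81}$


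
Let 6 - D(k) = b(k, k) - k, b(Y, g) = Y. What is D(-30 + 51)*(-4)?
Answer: -24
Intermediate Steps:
D(k) = 6 (D(k) = 6 - (k - k) = 6 - 1*0 = 6 + 0 = 6)
D(-30 + 51)*(-4) = 6*(-4) = -24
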